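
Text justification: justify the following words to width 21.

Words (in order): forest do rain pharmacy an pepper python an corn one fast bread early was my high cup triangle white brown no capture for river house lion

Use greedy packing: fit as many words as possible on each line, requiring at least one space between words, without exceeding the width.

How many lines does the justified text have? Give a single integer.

Line 1: ['forest', 'do', 'rain'] (min_width=14, slack=7)
Line 2: ['pharmacy', 'an', 'pepper'] (min_width=18, slack=3)
Line 3: ['python', 'an', 'corn', 'one'] (min_width=18, slack=3)
Line 4: ['fast', 'bread', 'early', 'was'] (min_width=20, slack=1)
Line 5: ['my', 'high', 'cup', 'triangle'] (min_width=20, slack=1)
Line 6: ['white', 'brown', 'no'] (min_width=14, slack=7)
Line 7: ['capture', 'for', 'river'] (min_width=17, slack=4)
Line 8: ['house', 'lion'] (min_width=10, slack=11)
Total lines: 8

Answer: 8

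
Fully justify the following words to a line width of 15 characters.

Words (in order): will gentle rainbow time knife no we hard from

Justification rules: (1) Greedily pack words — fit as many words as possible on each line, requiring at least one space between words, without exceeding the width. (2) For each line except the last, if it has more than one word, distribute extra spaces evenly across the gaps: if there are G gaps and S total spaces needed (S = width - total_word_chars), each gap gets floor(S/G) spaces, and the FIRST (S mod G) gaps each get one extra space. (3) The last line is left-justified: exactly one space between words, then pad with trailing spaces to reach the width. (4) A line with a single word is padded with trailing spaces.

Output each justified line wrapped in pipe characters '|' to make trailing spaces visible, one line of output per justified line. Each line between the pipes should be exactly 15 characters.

Line 1: ['will', 'gentle'] (min_width=11, slack=4)
Line 2: ['rainbow', 'time'] (min_width=12, slack=3)
Line 3: ['knife', 'no', 'we'] (min_width=11, slack=4)
Line 4: ['hard', 'from'] (min_width=9, slack=6)

Answer: |will     gentle|
|rainbow    time|
|knife   no   we|
|hard from      |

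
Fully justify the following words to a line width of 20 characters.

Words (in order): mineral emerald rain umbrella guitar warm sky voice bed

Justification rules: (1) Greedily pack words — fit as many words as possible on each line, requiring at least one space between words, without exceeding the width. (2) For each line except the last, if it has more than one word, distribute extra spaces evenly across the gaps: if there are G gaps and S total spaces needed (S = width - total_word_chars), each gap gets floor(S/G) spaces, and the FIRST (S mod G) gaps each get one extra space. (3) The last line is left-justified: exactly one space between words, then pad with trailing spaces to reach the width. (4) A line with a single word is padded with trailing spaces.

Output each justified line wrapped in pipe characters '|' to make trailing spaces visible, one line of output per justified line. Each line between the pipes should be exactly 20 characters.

Line 1: ['mineral', 'emerald', 'rain'] (min_width=20, slack=0)
Line 2: ['umbrella', 'guitar', 'warm'] (min_width=20, slack=0)
Line 3: ['sky', 'voice', 'bed'] (min_width=13, slack=7)

Answer: |mineral emerald rain|
|umbrella guitar warm|
|sky voice bed       |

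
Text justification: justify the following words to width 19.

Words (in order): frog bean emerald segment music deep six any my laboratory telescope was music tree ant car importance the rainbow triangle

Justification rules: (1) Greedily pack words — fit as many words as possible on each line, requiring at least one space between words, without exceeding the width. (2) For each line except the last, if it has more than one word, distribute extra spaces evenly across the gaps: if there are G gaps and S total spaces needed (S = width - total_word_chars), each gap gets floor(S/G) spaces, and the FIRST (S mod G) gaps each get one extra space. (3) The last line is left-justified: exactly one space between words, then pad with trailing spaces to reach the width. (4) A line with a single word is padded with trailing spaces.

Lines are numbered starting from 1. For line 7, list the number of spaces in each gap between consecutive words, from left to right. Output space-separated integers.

Answer: 6

Derivation:
Line 1: ['frog', 'bean', 'emerald'] (min_width=17, slack=2)
Line 2: ['segment', 'music', 'deep'] (min_width=18, slack=1)
Line 3: ['six', 'any', 'my'] (min_width=10, slack=9)
Line 4: ['laboratory'] (min_width=10, slack=9)
Line 5: ['telescope', 'was', 'music'] (min_width=19, slack=0)
Line 6: ['tree', 'ant', 'car'] (min_width=12, slack=7)
Line 7: ['importance', 'the'] (min_width=14, slack=5)
Line 8: ['rainbow', 'triangle'] (min_width=16, slack=3)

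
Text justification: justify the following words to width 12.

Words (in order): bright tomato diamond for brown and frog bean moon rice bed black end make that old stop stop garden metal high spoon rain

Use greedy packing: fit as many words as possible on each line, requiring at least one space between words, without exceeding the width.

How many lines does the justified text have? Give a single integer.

Line 1: ['bright'] (min_width=6, slack=6)
Line 2: ['tomato'] (min_width=6, slack=6)
Line 3: ['diamond', 'for'] (min_width=11, slack=1)
Line 4: ['brown', 'and'] (min_width=9, slack=3)
Line 5: ['frog', 'bean'] (min_width=9, slack=3)
Line 6: ['moon', 'rice'] (min_width=9, slack=3)
Line 7: ['bed', 'black'] (min_width=9, slack=3)
Line 8: ['end', 'make'] (min_width=8, slack=4)
Line 9: ['that', 'old'] (min_width=8, slack=4)
Line 10: ['stop', 'stop'] (min_width=9, slack=3)
Line 11: ['garden', 'metal'] (min_width=12, slack=0)
Line 12: ['high', 'spoon'] (min_width=10, slack=2)
Line 13: ['rain'] (min_width=4, slack=8)
Total lines: 13

Answer: 13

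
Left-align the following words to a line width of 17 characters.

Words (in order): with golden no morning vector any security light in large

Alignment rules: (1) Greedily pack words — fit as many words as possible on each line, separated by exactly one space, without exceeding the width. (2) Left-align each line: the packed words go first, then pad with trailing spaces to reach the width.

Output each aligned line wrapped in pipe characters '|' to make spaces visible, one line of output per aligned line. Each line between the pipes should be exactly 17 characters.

Line 1: ['with', 'golden', 'no'] (min_width=14, slack=3)
Line 2: ['morning', 'vector'] (min_width=14, slack=3)
Line 3: ['any', 'security'] (min_width=12, slack=5)
Line 4: ['light', 'in', 'large'] (min_width=14, slack=3)

Answer: |with golden no   |
|morning vector   |
|any security     |
|light in large   |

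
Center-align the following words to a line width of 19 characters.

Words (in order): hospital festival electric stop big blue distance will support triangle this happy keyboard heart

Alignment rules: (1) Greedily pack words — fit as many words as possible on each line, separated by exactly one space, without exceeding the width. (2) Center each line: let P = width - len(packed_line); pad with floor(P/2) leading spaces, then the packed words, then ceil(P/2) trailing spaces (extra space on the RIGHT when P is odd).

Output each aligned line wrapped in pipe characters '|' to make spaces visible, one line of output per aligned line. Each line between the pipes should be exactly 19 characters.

Answer: | hospital festival |
| electric stop big |
|blue distance will |
| support triangle  |
|this happy keyboard|
|       heart       |

Derivation:
Line 1: ['hospital', 'festival'] (min_width=17, slack=2)
Line 2: ['electric', 'stop', 'big'] (min_width=17, slack=2)
Line 3: ['blue', 'distance', 'will'] (min_width=18, slack=1)
Line 4: ['support', 'triangle'] (min_width=16, slack=3)
Line 5: ['this', 'happy', 'keyboard'] (min_width=19, slack=0)
Line 6: ['heart'] (min_width=5, slack=14)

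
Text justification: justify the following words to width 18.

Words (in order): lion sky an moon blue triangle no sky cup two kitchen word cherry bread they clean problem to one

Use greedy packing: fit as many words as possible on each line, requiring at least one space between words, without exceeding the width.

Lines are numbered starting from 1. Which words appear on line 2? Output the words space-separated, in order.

Answer: blue triangle no

Derivation:
Line 1: ['lion', 'sky', 'an', 'moon'] (min_width=16, slack=2)
Line 2: ['blue', 'triangle', 'no'] (min_width=16, slack=2)
Line 3: ['sky', 'cup', 'two'] (min_width=11, slack=7)
Line 4: ['kitchen', 'word'] (min_width=12, slack=6)
Line 5: ['cherry', 'bread', 'they'] (min_width=17, slack=1)
Line 6: ['clean', 'problem', 'to'] (min_width=16, slack=2)
Line 7: ['one'] (min_width=3, slack=15)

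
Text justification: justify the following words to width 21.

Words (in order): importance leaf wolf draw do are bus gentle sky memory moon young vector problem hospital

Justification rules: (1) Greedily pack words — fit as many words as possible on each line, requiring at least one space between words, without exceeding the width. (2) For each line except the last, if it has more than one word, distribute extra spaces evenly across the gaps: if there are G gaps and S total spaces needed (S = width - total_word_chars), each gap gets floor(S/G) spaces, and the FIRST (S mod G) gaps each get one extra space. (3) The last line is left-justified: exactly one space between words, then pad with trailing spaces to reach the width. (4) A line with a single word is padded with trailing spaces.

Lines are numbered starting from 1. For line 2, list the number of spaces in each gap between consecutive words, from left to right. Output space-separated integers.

Answer: 3 3 3

Derivation:
Line 1: ['importance', 'leaf', 'wolf'] (min_width=20, slack=1)
Line 2: ['draw', 'do', 'are', 'bus'] (min_width=15, slack=6)
Line 3: ['gentle', 'sky', 'memory'] (min_width=17, slack=4)
Line 4: ['moon', 'young', 'vector'] (min_width=17, slack=4)
Line 5: ['problem', 'hospital'] (min_width=16, slack=5)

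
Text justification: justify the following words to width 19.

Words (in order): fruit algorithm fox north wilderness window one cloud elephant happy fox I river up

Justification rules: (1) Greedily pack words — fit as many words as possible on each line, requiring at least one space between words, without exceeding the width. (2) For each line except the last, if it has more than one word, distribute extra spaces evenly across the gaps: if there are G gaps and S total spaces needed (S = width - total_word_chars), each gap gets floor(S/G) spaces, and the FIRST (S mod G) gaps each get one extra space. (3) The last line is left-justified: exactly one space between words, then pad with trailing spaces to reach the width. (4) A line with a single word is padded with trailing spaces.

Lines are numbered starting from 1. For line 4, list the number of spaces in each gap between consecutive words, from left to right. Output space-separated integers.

Line 1: ['fruit', 'algorithm', 'fox'] (min_width=19, slack=0)
Line 2: ['north', 'wilderness'] (min_width=16, slack=3)
Line 3: ['window', 'one', 'cloud'] (min_width=16, slack=3)
Line 4: ['elephant', 'happy', 'fox'] (min_width=18, slack=1)
Line 5: ['I', 'river', 'up'] (min_width=10, slack=9)

Answer: 2 1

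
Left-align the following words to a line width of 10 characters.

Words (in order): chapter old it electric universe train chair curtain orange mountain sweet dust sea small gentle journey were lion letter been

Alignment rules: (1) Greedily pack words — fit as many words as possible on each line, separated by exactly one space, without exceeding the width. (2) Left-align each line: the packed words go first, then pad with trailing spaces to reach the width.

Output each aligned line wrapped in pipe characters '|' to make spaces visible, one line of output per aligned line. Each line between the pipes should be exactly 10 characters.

Line 1: ['chapter'] (min_width=7, slack=3)
Line 2: ['old', 'it'] (min_width=6, slack=4)
Line 3: ['electric'] (min_width=8, slack=2)
Line 4: ['universe'] (min_width=8, slack=2)
Line 5: ['train'] (min_width=5, slack=5)
Line 6: ['chair'] (min_width=5, slack=5)
Line 7: ['curtain'] (min_width=7, slack=3)
Line 8: ['orange'] (min_width=6, slack=4)
Line 9: ['mountain'] (min_width=8, slack=2)
Line 10: ['sweet', 'dust'] (min_width=10, slack=0)
Line 11: ['sea', 'small'] (min_width=9, slack=1)
Line 12: ['gentle'] (min_width=6, slack=4)
Line 13: ['journey'] (min_width=7, slack=3)
Line 14: ['were', 'lion'] (min_width=9, slack=1)
Line 15: ['letter'] (min_width=6, slack=4)
Line 16: ['been'] (min_width=4, slack=6)

Answer: |chapter   |
|old it    |
|electric  |
|universe  |
|train     |
|chair     |
|curtain   |
|orange    |
|mountain  |
|sweet dust|
|sea small |
|gentle    |
|journey   |
|were lion |
|letter    |
|been      |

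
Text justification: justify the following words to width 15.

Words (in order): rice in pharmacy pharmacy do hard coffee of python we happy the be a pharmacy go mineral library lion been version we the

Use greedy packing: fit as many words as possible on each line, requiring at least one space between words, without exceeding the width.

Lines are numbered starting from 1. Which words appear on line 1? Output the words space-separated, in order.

Answer: rice in

Derivation:
Line 1: ['rice', 'in'] (min_width=7, slack=8)
Line 2: ['pharmacy'] (min_width=8, slack=7)
Line 3: ['pharmacy', 'do'] (min_width=11, slack=4)
Line 4: ['hard', 'coffee', 'of'] (min_width=14, slack=1)
Line 5: ['python', 'we', 'happy'] (min_width=15, slack=0)
Line 6: ['the', 'be', 'a'] (min_width=8, slack=7)
Line 7: ['pharmacy', 'go'] (min_width=11, slack=4)
Line 8: ['mineral', 'library'] (min_width=15, slack=0)
Line 9: ['lion', 'been'] (min_width=9, slack=6)
Line 10: ['version', 'we', 'the'] (min_width=14, slack=1)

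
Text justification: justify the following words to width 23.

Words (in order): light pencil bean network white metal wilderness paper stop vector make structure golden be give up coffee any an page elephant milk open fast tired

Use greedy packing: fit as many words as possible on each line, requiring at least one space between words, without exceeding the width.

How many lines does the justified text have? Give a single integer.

Line 1: ['light', 'pencil', 'bean'] (min_width=17, slack=6)
Line 2: ['network', 'white', 'metal'] (min_width=19, slack=4)
Line 3: ['wilderness', 'paper', 'stop'] (min_width=21, slack=2)
Line 4: ['vector', 'make', 'structure'] (min_width=21, slack=2)
Line 5: ['golden', 'be', 'give', 'up'] (min_width=17, slack=6)
Line 6: ['coffee', 'any', 'an', 'page'] (min_width=18, slack=5)
Line 7: ['elephant', 'milk', 'open', 'fast'] (min_width=23, slack=0)
Line 8: ['tired'] (min_width=5, slack=18)
Total lines: 8

Answer: 8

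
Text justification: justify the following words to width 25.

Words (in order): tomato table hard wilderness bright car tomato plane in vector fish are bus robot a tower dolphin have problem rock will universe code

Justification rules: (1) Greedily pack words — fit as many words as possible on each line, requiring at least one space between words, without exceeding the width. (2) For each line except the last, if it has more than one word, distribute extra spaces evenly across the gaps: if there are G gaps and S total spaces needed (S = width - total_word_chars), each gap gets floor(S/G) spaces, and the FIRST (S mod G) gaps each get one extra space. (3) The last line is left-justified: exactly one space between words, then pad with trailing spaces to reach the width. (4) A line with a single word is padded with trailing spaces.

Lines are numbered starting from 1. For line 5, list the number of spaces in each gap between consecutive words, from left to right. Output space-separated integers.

Answer: 5 4

Derivation:
Line 1: ['tomato', 'table', 'hard'] (min_width=17, slack=8)
Line 2: ['wilderness', 'bright', 'car'] (min_width=21, slack=4)
Line 3: ['tomato', 'plane', 'in', 'vector'] (min_width=22, slack=3)
Line 4: ['fish', 'are', 'bus', 'robot', 'a'] (min_width=20, slack=5)
Line 5: ['tower', 'dolphin', 'have'] (min_width=18, slack=7)
Line 6: ['problem', 'rock', 'will'] (min_width=17, slack=8)
Line 7: ['universe', 'code'] (min_width=13, slack=12)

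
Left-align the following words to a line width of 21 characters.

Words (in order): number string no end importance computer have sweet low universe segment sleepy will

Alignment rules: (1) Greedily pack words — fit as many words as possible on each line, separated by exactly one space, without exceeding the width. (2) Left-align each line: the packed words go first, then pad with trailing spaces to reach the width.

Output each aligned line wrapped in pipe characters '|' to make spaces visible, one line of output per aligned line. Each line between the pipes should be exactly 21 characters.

Answer: |number string no end |
|importance computer  |
|have sweet low       |
|universe segment     |
|sleepy will          |

Derivation:
Line 1: ['number', 'string', 'no', 'end'] (min_width=20, slack=1)
Line 2: ['importance', 'computer'] (min_width=19, slack=2)
Line 3: ['have', 'sweet', 'low'] (min_width=14, slack=7)
Line 4: ['universe', 'segment'] (min_width=16, slack=5)
Line 5: ['sleepy', 'will'] (min_width=11, slack=10)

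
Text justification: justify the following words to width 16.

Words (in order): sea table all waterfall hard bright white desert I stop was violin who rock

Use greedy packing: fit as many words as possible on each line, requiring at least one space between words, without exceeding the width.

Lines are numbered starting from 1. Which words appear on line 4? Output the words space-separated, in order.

Line 1: ['sea', 'table', 'all'] (min_width=13, slack=3)
Line 2: ['waterfall', 'hard'] (min_width=14, slack=2)
Line 3: ['bright', 'white'] (min_width=12, slack=4)
Line 4: ['desert', 'I', 'stop'] (min_width=13, slack=3)
Line 5: ['was', 'violin', 'who'] (min_width=14, slack=2)
Line 6: ['rock'] (min_width=4, slack=12)

Answer: desert I stop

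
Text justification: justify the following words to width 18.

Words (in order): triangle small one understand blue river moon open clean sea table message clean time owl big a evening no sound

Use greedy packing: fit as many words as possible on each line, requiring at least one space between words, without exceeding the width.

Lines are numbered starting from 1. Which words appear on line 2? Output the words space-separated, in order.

Line 1: ['triangle', 'small', 'one'] (min_width=18, slack=0)
Line 2: ['understand', 'blue'] (min_width=15, slack=3)
Line 3: ['river', 'moon', 'open'] (min_width=15, slack=3)
Line 4: ['clean', 'sea', 'table'] (min_width=15, slack=3)
Line 5: ['message', 'clean', 'time'] (min_width=18, slack=0)
Line 6: ['owl', 'big', 'a', 'evening'] (min_width=17, slack=1)
Line 7: ['no', 'sound'] (min_width=8, slack=10)

Answer: understand blue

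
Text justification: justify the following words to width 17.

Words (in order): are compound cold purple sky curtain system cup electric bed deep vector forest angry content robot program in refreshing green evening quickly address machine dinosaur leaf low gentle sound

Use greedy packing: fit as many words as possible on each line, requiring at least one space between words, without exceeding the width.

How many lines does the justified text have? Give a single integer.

Line 1: ['are', 'compound', 'cold'] (min_width=17, slack=0)
Line 2: ['purple', 'sky'] (min_width=10, slack=7)
Line 3: ['curtain', 'system'] (min_width=14, slack=3)
Line 4: ['cup', 'electric', 'bed'] (min_width=16, slack=1)
Line 5: ['deep', 'vector'] (min_width=11, slack=6)
Line 6: ['forest', 'angry'] (min_width=12, slack=5)
Line 7: ['content', 'robot'] (min_width=13, slack=4)
Line 8: ['program', 'in'] (min_width=10, slack=7)
Line 9: ['refreshing', 'green'] (min_width=16, slack=1)
Line 10: ['evening', 'quickly'] (min_width=15, slack=2)
Line 11: ['address', 'machine'] (min_width=15, slack=2)
Line 12: ['dinosaur', 'leaf', 'low'] (min_width=17, slack=0)
Line 13: ['gentle', 'sound'] (min_width=12, slack=5)
Total lines: 13

Answer: 13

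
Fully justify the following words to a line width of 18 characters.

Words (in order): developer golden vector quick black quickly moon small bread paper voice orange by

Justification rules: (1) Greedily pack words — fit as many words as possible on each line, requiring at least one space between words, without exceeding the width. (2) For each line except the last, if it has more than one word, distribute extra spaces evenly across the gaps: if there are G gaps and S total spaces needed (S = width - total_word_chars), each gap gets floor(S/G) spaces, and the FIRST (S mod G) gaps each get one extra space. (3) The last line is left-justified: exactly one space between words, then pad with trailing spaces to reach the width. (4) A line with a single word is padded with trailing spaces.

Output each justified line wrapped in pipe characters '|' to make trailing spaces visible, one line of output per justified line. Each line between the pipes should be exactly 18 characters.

Answer: |developer   golden|
|vector quick black|
|quickly moon small|
|bread  paper voice|
|orange by         |

Derivation:
Line 1: ['developer', 'golden'] (min_width=16, slack=2)
Line 2: ['vector', 'quick', 'black'] (min_width=18, slack=0)
Line 3: ['quickly', 'moon', 'small'] (min_width=18, slack=0)
Line 4: ['bread', 'paper', 'voice'] (min_width=17, slack=1)
Line 5: ['orange', 'by'] (min_width=9, slack=9)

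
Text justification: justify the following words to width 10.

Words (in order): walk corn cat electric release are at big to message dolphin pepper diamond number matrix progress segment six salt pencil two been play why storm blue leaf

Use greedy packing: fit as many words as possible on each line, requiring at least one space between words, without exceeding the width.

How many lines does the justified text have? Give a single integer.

Line 1: ['walk', 'corn'] (min_width=9, slack=1)
Line 2: ['cat'] (min_width=3, slack=7)
Line 3: ['electric'] (min_width=8, slack=2)
Line 4: ['release'] (min_width=7, slack=3)
Line 5: ['are', 'at', 'big'] (min_width=10, slack=0)
Line 6: ['to', 'message'] (min_width=10, slack=0)
Line 7: ['dolphin'] (min_width=7, slack=3)
Line 8: ['pepper'] (min_width=6, slack=4)
Line 9: ['diamond'] (min_width=7, slack=3)
Line 10: ['number'] (min_width=6, slack=4)
Line 11: ['matrix'] (min_width=6, slack=4)
Line 12: ['progress'] (min_width=8, slack=2)
Line 13: ['segment'] (min_width=7, slack=3)
Line 14: ['six', 'salt'] (min_width=8, slack=2)
Line 15: ['pencil', 'two'] (min_width=10, slack=0)
Line 16: ['been', 'play'] (min_width=9, slack=1)
Line 17: ['why', 'storm'] (min_width=9, slack=1)
Line 18: ['blue', 'leaf'] (min_width=9, slack=1)
Total lines: 18

Answer: 18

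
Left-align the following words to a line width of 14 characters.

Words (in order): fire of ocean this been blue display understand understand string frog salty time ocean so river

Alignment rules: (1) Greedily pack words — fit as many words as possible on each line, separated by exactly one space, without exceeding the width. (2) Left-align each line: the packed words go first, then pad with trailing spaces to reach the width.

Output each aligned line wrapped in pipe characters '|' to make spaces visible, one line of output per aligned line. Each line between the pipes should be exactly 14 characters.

Line 1: ['fire', 'of', 'ocean'] (min_width=13, slack=1)
Line 2: ['this', 'been', 'blue'] (min_width=14, slack=0)
Line 3: ['display'] (min_width=7, slack=7)
Line 4: ['understand'] (min_width=10, slack=4)
Line 5: ['understand'] (min_width=10, slack=4)
Line 6: ['string', 'frog'] (min_width=11, slack=3)
Line 7: ['salty', 'time'] (min_width=10, slack=4)
Line 8: ['ocean', 'so', 'river'] (min_width=14, slack=0)

Answer: |fire of ocean |
|this been blue|
|display       |
|understand    |
|understand    |
|string frog   |
|salty time    |
|ocean so river|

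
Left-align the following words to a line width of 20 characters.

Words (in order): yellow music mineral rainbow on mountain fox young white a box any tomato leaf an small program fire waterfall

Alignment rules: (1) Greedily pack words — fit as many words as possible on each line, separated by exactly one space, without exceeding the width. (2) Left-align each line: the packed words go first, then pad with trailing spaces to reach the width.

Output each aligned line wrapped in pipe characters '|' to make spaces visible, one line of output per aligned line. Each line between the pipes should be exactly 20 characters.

Line 1: ['yellow', 'music', 'mineral'] (min_width=20, slack=0)
Line 2: ['rainbow', 'on', 'mountain'] (min_width=19, slack=1)
Line 3: ['fox', 'young', 'white', 'a'] (min_width=17, slack=3)
Line 4: ['box', 'any', 'tomato', 'leaf'] (min_width=19, slack=1)
Line 5: ['an', 'small', 'program'] (min_width=16, slack=4)
Line 6: ['fire', 'waterfall'] (min_width=14, slack=6)

Answer: |yellow music mineral|
|rainbow on mountain |
|fox young white a   |
|box any tomato leaf |
|an small program    |
|fire waterfall      |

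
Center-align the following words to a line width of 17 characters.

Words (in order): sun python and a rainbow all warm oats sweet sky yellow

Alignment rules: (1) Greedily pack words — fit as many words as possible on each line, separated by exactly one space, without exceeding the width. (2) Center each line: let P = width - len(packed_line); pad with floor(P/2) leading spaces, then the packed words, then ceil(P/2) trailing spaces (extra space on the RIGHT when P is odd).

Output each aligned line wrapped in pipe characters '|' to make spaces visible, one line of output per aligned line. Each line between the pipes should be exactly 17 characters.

Answer: |sun python and a |
|rainbow all warm |
| oats sweet sky  |
|     yellow      |

Derivation:
Line 1: ['sun', 'python', 'and', 'a'] (min_width=16, slack=1)
Line 2: ['rainbow', 'all', 'warm'] (min_width=16, slack=1)
Line 3: ['oats', 'sweet', 'sky'] (min_width=14, slack=3)
Line 4: ['yellow'] (min_width=6, slack=11)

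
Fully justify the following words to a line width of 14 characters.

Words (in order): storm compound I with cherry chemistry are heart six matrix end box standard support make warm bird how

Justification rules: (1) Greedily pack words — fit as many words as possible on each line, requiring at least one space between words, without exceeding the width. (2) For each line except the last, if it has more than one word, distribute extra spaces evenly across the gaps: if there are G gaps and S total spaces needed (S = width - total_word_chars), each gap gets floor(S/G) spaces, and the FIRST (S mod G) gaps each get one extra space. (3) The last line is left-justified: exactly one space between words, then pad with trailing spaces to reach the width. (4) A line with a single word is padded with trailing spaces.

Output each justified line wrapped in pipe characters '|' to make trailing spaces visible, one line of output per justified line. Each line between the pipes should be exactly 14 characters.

Answer: |storm compound|
|I  with cherry|
|chemistry  are|
|heart      six|
|matrix end box|
|standard      |
|support   make|
|warm bird how |

Derivation:
Line 1: ['storm', 'compound'] (min_width=14, slack=0)
Line 2: ['I', 'with', 'cherry'] (min_width=13, slack=1)
Line 3: ['chemistry', 'are'] (min_width=13, slack=1)
Line 4: ['heart', 'six'] (min_width=9, slack=5)
Line 5: ['matrix', 'end', 'box'] (min_width=14, slack=0)
Line 6: ['standard'] (min_width=8, slack=6)
Line 7: ['support', 'make'] (min_width=12, slack=2)
Line 8: ['warm', 'bird', 'how'] (min_width=13, slack=1)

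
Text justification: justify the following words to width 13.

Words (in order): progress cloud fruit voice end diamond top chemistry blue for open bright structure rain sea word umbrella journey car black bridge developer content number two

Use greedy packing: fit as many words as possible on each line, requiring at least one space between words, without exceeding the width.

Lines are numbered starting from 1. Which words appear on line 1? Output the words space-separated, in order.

Answer: progress

Derivation:
Line 1: ['progress'] (min_width=8, slack=5)
Line 2: ['cloud', 'fruit'] (min_width=11, slack=2)
Line 3: ['voice', 'end'] (min_width=9, slack=4)
Line 4: ['diamond', 'top'] (min_width=11, slack=2)
Line 5: ['chemistry'] (min_width=9, slack=4)
Line 6: ['blue', 'for', 'open'] (min_width=13, slack=0)
Line 7: ['bright'] (min_width=6, slack=7)
Line 8: ['structure'] (min_width=9, slack=4)
Line 9: ['rain', 'sea', 'word'] (min_width=13, slack=0)
Line 10: ['umbrella'] (min_width=8, slack=5)
Line 11: ['journey', 'car'] (min_width=11, slack=2)
Line 12: ['black', 'bridge'] (min_width=12, slack=1)
Line 13: ['developer'] (min_width=9, slack=4)
Line 14: ['content'] (min_width=7, slack=6)
Line 15: ['number', 'two'] (min_width=10, slack=3)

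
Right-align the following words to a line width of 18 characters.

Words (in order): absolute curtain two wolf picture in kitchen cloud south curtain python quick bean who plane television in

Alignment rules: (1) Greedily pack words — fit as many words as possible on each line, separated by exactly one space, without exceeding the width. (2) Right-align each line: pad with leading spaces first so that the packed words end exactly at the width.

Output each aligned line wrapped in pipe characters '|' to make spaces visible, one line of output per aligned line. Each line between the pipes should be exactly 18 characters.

Answer: |  absolute curtain|
|  two wolf picture|
|  in kitchen cloud|
|     south curtain|
| python quick bean|
|         who plane|
|     television in|

Derivation:
Line 1: ['absolute', 'curtain'] (min_width=16, slack=2)
Line 2: ['two', 'wolf', 'picture'] (min_width=16, slack=2)
Line 3: ['in', 'kitchen', 'cloud'] (min_width=16, slack=2)
Line 4: ['south', 'curtain'] (min_width=13, slack=5)
Line 5: ['python', 'quick', 'bean'] (min_width=17, slack=1)
Line 6: ['who', 'plane'] (min_width=9, slack=9)
Line 7: ['television', 'in'] (min_width=13, slack=5)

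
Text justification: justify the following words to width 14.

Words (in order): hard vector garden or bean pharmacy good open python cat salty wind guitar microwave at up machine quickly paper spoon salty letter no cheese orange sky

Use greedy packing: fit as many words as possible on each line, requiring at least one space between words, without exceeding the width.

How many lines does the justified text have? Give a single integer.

Answer: 13

Derivation:
Line 1: ['hard', 'vector'] (min_width=11, slack=3)
Line 2: ['garden', 'or', 'bean'] (min_width=14, slack=0)
Line 3: ['pharmacy', 'good'] (min_width=13, slack=1)
Line 4: ['open', 'python'] (min_width=11, slack=3)
Line 5: ['cat', 'salty', 'wind'] (min_width=14, slack=0)
Line 6: ['guitar'] (min_width=6, slack=8)
Line 7: ['microwave', 'at'] (min_width=12, slack=2)
Line 8: ['up', 'machine'] (min_width=10, slack=4)
Line 9: ['quickly', 'paper'] (min_width=13, slack=1)
Line 10: ['spoon', 'salty'] (min_width=11, slack=3)
Line 11: ['letter', 'no'] (min_width=9, slack=5)
Line 12: ['cheese', 'orange'] (min_width=13, slack=1)
Line 13: ['sky'] (min_width=3, slack=11)
Total lines: 13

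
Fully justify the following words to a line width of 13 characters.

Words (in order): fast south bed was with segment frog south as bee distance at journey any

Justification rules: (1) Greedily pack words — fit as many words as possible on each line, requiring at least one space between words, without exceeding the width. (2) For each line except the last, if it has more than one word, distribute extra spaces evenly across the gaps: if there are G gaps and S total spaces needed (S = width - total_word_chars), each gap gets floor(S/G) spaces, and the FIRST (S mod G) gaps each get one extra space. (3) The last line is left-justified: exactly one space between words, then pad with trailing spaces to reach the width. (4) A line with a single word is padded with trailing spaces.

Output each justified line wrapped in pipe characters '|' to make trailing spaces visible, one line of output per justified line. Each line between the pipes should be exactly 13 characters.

Line 1: ['fast', 'south'] (min_width=10, slack=3)
Line 2: ['bed', 'was', 'with'] (min_width=12, slack=1)
Line 3: ['segment', 'frog'] (min_width=12, slack=1)
Line 4: ['south', 'as', 'bee'] (min_width=12, slack=1)
Line 5: ['distance', 'at'] (min_width=11, slack=2)
Line 6: ['journey', 'any'] (min_width=11, slack=2)

Answer: |fast    south|
|bed  was with|
|segment  frog|
|south  as bee|
|distance   at|
|journey any  |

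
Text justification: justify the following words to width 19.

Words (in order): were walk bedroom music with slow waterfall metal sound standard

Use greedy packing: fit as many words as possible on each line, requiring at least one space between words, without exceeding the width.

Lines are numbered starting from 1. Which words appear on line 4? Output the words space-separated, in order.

Line 1: ['were', 'walk', 'bedroom'] (min_width=17, slack=2)
Line 2: ['music', 'with', 'slow'] (min_width=15, slack=4)
Line 3: ['waterfall', 'metal'] (min_width=15, slack=4)
Line 4: ['sound', 'standard'] (min_width=14, slack=5)

Answer: sound standard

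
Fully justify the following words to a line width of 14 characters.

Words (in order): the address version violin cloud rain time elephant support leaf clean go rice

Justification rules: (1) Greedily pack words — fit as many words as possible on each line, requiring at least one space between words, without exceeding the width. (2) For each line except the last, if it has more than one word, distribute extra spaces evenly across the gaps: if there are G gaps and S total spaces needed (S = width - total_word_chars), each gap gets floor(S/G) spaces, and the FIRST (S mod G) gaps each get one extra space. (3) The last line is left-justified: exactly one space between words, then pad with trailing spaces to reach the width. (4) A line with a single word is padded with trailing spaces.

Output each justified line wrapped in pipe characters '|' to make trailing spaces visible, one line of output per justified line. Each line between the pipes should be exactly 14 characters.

Answer: |the    address|
|version violin|
|cloud     rain|
|time  elephant|
|support   leaf|
|clean go rice |

Derivation:
Line 1: ['the', 'address'] (min_width=11, slack=3)
Line 2: ['version', 'violin'] (min_width=14, slack=0)
Line 3: ['cloud', 'rain'] (min_width=10, slack=4)
Line 4: ['time', 'elephant'] (min_width=13, slack=1)
Line 5: ['support', 'leaf'] (min_width=12, slack=2)
Line 6: ['clean', 'go', 'rice'] (min_width=13, slack=1)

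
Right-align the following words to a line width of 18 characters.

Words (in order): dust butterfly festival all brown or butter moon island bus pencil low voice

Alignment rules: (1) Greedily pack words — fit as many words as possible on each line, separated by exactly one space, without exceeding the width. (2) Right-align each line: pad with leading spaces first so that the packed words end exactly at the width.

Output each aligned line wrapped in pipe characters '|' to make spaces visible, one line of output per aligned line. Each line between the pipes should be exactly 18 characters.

Line 1: ['dust', 'butterfly'] (min_width=14, slack=4)
Line 2: ['festival', 'all', 'brown'] (min_width=18, slack=0)
Line 3: ['or', 'butter', 'moon'] (min_width=14, slack=4)
Line 4: ['island', 'bus', 'pencil'] (min_width=17, slack=1)
Line 5: ['low', 'voice'] (min_width=9, slack=9)

Answer: |    dust butterfly|
|festival all brown|
|    or butter moon|
| island bus pencil|
|         low voice|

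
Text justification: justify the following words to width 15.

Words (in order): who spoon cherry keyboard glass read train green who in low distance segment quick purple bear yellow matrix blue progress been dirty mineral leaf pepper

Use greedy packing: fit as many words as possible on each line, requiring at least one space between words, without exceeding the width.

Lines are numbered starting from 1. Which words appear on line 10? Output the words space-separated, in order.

Line 1: ['who', 'spoon'] (min_width=9, slack=6)
Line 2: ['cherry', 'keyboard'] (min_width=15, slack=0)
Line 3: ['glass', 'read'] (min_width=10, slack=5)
Line 4: ['train', 'green', 'who'] (min_width=15, slack=0)
Line 5: ['in', 'low', 'distance'] (min_width=15, slack=0)
Line 6: ['segment', 'quick'] (min_width=13, slack=2)
Line 7: ['purple', 'bear'] (min_width=11, slack=4)
Line 8: ['yellow', 'matrix'] (min_width=13, slack=2)
Line 9: ['blue', 'progress'] (min_width=13, slack=2)
Line 10: ['been', 'dirty'] (min_width=10, slack=5)
Line 11: ['mineral', 'leaf'] (min_width=12, slack=3)
Line 12: ['pepper'] (min_width=6, slack=9)

Answer: been dirty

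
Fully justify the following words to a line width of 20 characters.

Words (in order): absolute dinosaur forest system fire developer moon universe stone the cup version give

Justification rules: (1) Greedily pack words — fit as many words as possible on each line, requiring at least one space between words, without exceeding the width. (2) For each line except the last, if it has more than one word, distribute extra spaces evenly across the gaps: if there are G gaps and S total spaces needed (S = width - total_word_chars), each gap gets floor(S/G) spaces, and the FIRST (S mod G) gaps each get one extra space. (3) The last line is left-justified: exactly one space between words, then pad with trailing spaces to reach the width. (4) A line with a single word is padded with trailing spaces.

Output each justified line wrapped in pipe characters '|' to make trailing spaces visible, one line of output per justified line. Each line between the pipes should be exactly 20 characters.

Answer: |absolute    dinosaur|
|forest  system  fire|
|developer       moon|
|universe  stone  the|
|cup version give    |

Derivation:
Line 1: ['absolute', 'dinosaur'] (min_width=17, slack=3)
Line 2: ['forest', 'system', 'fire'] (min_width=18, slack=2)
Line 3: ['developer', 'moon'] (min_width=14, slack=6)
Line 4: ['universe', 'stone', 'the'] (min_width=18, slack=2)
Line 5: ['cup', 'version', 'give'] (min_width=16, slack=4)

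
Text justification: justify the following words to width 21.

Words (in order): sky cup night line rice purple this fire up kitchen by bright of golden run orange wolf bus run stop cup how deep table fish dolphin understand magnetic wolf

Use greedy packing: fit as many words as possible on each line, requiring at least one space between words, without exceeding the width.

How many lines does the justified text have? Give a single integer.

Answer: 8

Derivation:
Line 1: ['sky', 'cup', 'night', 'line'] (min_width=18, slack=3)
Line 2: ['rice', 'purple', 'this', 'fire'] (min_width=21, slack=0)
Line 3: ['up', 'kitchen', 'by', 'bright'] (min_width=20, slack=1)
Line 4: ['of', 'golden', 'run', 'orange'] (min_width=20, slack=1)
Line 5: ['wolf', 'bus', 'run', 'stop', 'cup'] (min_width=21, slack=0)
Line 6: ['how', 'deep', 'table', 'fish'] (min_width=19, slack=2)
Line 7: ['dolphin', 'understand'] (min_width=18, slack=3)
Line 8: ['magnetic', 'wolf'] (min_width=13, slack=8)
Total lines: 8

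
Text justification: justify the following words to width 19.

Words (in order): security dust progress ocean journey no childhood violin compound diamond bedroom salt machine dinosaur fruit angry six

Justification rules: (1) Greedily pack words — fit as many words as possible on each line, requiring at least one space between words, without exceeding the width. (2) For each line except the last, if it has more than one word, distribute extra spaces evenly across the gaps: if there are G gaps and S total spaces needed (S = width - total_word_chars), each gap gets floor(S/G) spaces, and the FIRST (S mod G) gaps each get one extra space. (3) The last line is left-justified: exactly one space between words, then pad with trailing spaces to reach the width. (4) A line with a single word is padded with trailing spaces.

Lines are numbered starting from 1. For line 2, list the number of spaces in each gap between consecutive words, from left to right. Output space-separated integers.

Line 1: ['security', 'dust'] (min_width=13, slack=6)
Line 2: ['progress', 'ocean'] (min_width=14, slack=5)
Line 3: ['journey', 'no'] (min_width=10, slack=9)
Line 4: ['childhood', 'violin'] (min_width=16, slack=3)
Line 5: ['compound', 'diamond'] (min_width=16, slack=3)
Line 6: ['bedroom', 'salt'] (min_width=12, slack=7)
Line 7: ['machine', 'dinosaur'] (min_width=16, slack=3)
Line 8: ['fruit', 'angry', 'six'] (min_width=15, slack=4)

Answer: 6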